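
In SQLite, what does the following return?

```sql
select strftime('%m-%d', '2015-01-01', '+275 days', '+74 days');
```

First apply '+275 days', '+74 days': 2015-01-01 → 2015-12-16.
`%m-%d` extracts the month-day: 12-16.

12-16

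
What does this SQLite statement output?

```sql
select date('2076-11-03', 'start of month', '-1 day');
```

`start of month` rewinds 2076-11-03 to 2076-11-01.
Going back 1 day from 2076-11-01 reaches 2076-10-31 (last day of October, 31 days).

2076-10-31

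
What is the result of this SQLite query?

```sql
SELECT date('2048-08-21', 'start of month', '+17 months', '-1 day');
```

`start of month` rewinds 2048-08-21 to 2048-08-01.
Adding +17 months to 2048-08-01 gives 2050-01-01.
Going back 1 day from 2050-01-01 reaches 2049-12-31 (last day of December, 31 days).

2049-12-31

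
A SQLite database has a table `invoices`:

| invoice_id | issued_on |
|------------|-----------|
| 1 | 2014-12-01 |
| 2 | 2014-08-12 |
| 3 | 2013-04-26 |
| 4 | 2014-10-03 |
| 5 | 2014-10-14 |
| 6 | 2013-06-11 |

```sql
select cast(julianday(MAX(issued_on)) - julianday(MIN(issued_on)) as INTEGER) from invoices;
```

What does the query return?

584

MIN = 2013-04-26, MAX = 2014-12-01.
4 days remain in April 2013 after the 26th (30 − 26).
Full months from May 2013 through November 2014 contribute their day counts.
Then 1 day into December 2014.
Total: 4 + 31 + 30 + 31 + 31 + 30 + 31 + 30 + 31 + 31 + 28 + 31 + 30 + 31 + 30 + 31 + 31 + 30 + 31 + 30 + 1 = 584.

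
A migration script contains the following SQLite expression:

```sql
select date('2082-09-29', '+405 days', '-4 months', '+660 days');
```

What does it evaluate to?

Applying '+405 days' to 2082-09-29: counting 405 days forward gives 2083-11-08.
Adding -4 months to 2083-11-08 gives 2083-07-08.
Applying '+660 days' to 2083-07-08: counting 660 days forward gives 2085-04-28.

2085-04-28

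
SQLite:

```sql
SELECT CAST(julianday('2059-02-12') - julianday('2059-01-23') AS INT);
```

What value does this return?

8 days remain in January 2059 after the 23rd (31 − 23).
Then 12 days into February 2059.
Total: 8 + 12 = 20.

20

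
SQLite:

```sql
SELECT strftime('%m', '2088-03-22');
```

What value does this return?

`%m` extracts the 2-digit month (01-12): 03.

03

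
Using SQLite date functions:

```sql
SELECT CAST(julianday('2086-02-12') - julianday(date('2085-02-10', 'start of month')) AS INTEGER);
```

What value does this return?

`start of month` rewinds 2085-02-10 to 2085-02-01.
27 days remain in February 2085 after the 1st (28 − 1).
Full months from March 2085 through January 2086 contribute their day counts.
Then 12 days into February 2086.
Total: 27 + 31 + 30 + 31 + 30 + 31 + 31 + 30 + 31 + 30 + 31 + 31 + 12 = 376.

376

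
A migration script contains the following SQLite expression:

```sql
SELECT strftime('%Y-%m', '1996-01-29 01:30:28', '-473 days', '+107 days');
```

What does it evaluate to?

1995-01

First apply '-473 days', '+107 days': 1996-01-29 01:30:28 → 1995-01-28 01:30:28.
`%Y-%m` extracts the year-month: 1995-01.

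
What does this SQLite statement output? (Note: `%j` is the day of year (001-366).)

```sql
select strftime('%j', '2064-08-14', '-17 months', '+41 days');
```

First apply '-17 months', '+41 days': 2064-08-14 → 2063-04-24.
Day-of-year for 2063-04-24: days since 2063-01-01 inclusive = 114, zero-padded to 114.

114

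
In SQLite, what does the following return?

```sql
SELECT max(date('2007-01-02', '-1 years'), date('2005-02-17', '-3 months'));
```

date('2007-01-02', '-1 years') → 2006-01-02.
date('2005-02-17', '-3 months') → 2004-11-17.
Later of the two is 2006-01-02.

2006-01-02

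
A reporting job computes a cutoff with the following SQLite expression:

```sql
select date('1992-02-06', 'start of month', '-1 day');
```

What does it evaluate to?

1992-01-31

`start of month` rewinds 1992-02-06 to 1992-02-01.
Going back 1 day from 1992-02-01 reaches 1992-01-31 (last day of January, 31 days).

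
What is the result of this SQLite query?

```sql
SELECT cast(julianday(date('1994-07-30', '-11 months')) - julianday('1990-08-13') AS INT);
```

1113

Adding -11 months to 1994-07-30 gives 1993-08-30.
18 days remain in August 1990 after the 13th (31 − 13).
Full months from September 1990 through July 1993 contribute their day counts.
Then 30 days into August 1993.
Total: 18 + 30 + 31 + 30 + 31 + 31 + 28 + 31 + 30 + 31 + 30 + 31 + 31 + 30 + 31 + 30 + 31 + 31 + 29 + 31 + 30 + 31 + 30 + 31 + 31 + 30 + 31 + 30 + 31 + 31 + 28 + 31 + 30 + 31 + 30 + 31 + 30 = 1113.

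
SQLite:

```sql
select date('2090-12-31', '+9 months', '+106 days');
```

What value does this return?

2092-01-15

Adding +9 months to 2090-12-31 targets 2091-09-31. September 2091 has only 30 days, so SQLite normalizes the 1-day overflow forward to 2091-10-01.
Applying '+106 days' to 2091-10-01: counting 106 days forward gives 2092-01-15.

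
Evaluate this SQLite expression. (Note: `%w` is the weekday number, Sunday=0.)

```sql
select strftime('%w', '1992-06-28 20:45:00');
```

1992-06-28 is a Sunday; with Sunday=0 that is 0.

0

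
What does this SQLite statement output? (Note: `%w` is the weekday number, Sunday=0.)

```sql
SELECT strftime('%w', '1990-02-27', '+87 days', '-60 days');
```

1

First apply '+87 days', '-60 days': 1990-02-27 → 1990-03-26.
1990-03-26 is a Monday; with Sunday=0 that is 1.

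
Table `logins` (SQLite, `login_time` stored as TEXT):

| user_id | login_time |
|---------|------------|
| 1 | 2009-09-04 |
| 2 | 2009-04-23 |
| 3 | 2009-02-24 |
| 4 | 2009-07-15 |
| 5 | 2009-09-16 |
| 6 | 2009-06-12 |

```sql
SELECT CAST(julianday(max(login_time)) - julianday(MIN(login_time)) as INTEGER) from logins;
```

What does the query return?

MIN = 2009-02-24, MAX = 2009-09-16.
4 days remain in February 2009 after the 24th (28 − 24).
Full months from March 2009 through August 2009 contribute their day counts.
Then 16 days into September 2009.
Total: 4 + 31 + 30 + 31 + 30 + 31 + 31 + 16 = 204.

204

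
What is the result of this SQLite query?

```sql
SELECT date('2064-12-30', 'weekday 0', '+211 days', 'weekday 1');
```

2065-08-03

`weekday 0` advances to the next Sunday; 2064-12-30 is a Tuesday, so it moves forward to 2065-01-04.
Applying '+211 days' to 2065-01-04: counting 211 days forward gives 2065-08-03.
`weekday 1` advances to the next Monday; 2065-08-03 is already a Monday, so it stays at 2065-08-03.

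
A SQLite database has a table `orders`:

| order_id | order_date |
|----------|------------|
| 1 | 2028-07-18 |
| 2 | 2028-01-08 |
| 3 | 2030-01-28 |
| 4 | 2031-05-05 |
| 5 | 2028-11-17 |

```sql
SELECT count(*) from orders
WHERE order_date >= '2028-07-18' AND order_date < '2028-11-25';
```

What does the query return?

Rows in [2028-07-18, 2028-11-25): 2028-07-18, 2028-11-17 → 2 rows.

2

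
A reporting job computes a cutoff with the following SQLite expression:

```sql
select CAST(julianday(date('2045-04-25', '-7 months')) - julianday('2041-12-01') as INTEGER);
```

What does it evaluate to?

1029

Adding -7 months to 2045-04-25 gives 2044-09-25.
30 days remain in December 2041 after the 1st (31 − 1).
Full months from January 2042 through August 2044 contribute their day counts.
Then 25 days into September 2044.
Total: 30 + 31 + 28 + 31 + 30 + 31 + 30 + 31 + 31 + 30 + 31 + 30 + 31 + 31 + 28 + 31 + 30 + 31 + 30 + 31 + 31 + 30 + 31 + 30 + 31 + 31 + 29 + 31 + 30 + 31 + 30 + 31 + 31 + 25 = 1029.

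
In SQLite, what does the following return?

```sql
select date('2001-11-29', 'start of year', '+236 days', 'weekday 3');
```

2001-08-29

`start of year` rewinds 2001-11-29 to 2001-01-01.
Applying '+236 days' to 2001-01-01: counting 236 days forward gives 2001-08-25.
`weekday 3` advances to the next Wednesday; 2001-08-25 is a Saturday, so it moves forward to 2001-08-29.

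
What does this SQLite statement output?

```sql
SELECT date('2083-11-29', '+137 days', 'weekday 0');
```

2084-04-16

Applying '+137 days' to 2083-11-29: counting 137 days forward gives 2084-04-14.
`weekday 0` advances to the next Sunday; 2084-04-14 is a Friday, so it moves forward to 2084-04-16.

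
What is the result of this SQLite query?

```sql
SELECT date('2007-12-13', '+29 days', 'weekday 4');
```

2008-01-17

December 2007 has 31 days; 18 remain after the 13th, so 19 days reach 2008-01-01.
Advancing 10 more days within January lands on 2008-01-11.
`weekday 4` advances to the next Thursday; 2008-01-11 is a Friday, so it moves forward to 2008-01-17.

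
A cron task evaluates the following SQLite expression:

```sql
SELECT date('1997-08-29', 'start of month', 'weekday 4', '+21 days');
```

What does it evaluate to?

`start of month` rewinds 1997-08-29 to 1997-08-01.
`weekday 4` advances to the next Thursday; 1997-08-01 is a Friday, so it moves forward to 1997-08-07.
Advancing 21 more days within August lands on 1997-08-28.

1997-08-28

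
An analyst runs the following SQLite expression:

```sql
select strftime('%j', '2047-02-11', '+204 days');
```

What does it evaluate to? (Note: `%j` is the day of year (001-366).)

246

First apply '+204 days': 2047-02-11 → 2047-09-03.
Day-of-year for 2047-09-03: days since 2047-01-01 inclusive = 246, zero-padded to 246.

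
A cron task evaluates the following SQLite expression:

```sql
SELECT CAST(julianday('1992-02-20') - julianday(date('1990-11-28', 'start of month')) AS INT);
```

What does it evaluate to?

476

`start of month` rewinds 1990-11-28 to 1990-11-01.
29 days remain in November 1990 after the 1st (30 − 1).
Full months from December 1990 through January 1992 contribute their day counts.
Then 20 days into February 1992.
Total: 29 + 31 + 31 + 28 + 31 + 30 + 31 + 30 + 31 + 31 + 30 + 31 + 30 + 31 + 31 + 20 = 476.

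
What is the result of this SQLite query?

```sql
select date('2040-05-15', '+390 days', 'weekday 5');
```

2041-06-14

Applying '+390 days' to 2040-05-15: counting 390 days forward gives 2041-06-09.
`weekday 5` advances to the next Friday; 2041-06-09 is a Sunday, so it moves forward to 2041-06-14.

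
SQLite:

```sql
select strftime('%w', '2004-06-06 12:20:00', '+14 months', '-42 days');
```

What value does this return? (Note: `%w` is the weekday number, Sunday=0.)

6

First apply '+14 months', '-42 days': 2004-06-06 12:20:00 → 2005-06-25 12:20:00.
2005-06-25 is a Saturday; with Sunday=0 that is 6.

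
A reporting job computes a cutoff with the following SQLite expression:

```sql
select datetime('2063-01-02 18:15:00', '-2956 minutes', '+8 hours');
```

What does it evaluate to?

2956 minutes = 49h 16m; -2956 minutes from 2063-01-02 18:15:00 is 2062-12-31 16:59:00 (crosses midnight).
+8 hours from 2062-12-31 16:59:00 is 2063-01-01 00:59:00 (crosses midnight).

2063-01-01 00:59:00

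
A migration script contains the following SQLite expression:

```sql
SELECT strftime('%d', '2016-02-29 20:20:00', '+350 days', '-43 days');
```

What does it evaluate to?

01

First apply '+350 days', '-43 days': 2016-02-29 20:20:00 → 2017-01-01 20:20:00.
`%d` extracts the 2-digit day of month: 01.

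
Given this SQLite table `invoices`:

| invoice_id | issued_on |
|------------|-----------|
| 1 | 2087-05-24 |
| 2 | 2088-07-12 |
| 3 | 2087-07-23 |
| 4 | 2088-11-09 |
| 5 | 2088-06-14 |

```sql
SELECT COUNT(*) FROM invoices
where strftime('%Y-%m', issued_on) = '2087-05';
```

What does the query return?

Rows with year-month 2087-05: 2087-05-24 → 1.

1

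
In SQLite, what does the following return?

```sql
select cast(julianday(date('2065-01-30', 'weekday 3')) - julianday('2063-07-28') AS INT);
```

557

`weekday 3` advances to the next Wednesday; 2065-01-30 is a Friday, so it moves forward to 2065-02-04.
3 days remain in July 2063 after the 28th (31 − 28).
Full months from August 2063 through January 2065 contribute their day counts.
Then 4 days into February 2065.
Total: 3 + 31 + 30 + 31 + 30 + 31 + 31 + 29 + 31 + 30 + 31 + 30 + 31 + 31 + 30 + 31 + 30 + 31 + 31 + 4 = 557.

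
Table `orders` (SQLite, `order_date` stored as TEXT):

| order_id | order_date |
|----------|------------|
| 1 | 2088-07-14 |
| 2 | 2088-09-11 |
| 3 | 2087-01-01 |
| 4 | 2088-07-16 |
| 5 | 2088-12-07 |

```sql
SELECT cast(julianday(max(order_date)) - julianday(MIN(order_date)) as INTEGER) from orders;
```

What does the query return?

MIN = 2087-01-01, MAX = 2088-12-07.
30 days remain in January 2087 after the 1st (31 − 1).
Full months from February 2087 through November 2088 contribute their day counts.
Then 7 days into December 2088.
Total: 30 + 28 + 31 + 30 + 31 + 30 + 31 + 31 + 30 + 31 + 30 + 31 + 31 + 29 + 31 + 30 + 31 + 30 + 31 + 31 + 30 + 31 + 30 + 7 = 706.

706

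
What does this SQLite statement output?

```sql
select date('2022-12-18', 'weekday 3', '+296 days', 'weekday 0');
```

`weekday 3` advances to the next Wednesday; 2022-12-18 is a Sunday, so it moves forward to 2022-12-21.
Applying '+296 days' to 2022-12-21: counting 296 days forward gives 2023-10-13.
`weekday 0` advances to the next Sunday; 2023-10-13 is a Friday, so it moves forward to 2023-10-15.

2023-10-15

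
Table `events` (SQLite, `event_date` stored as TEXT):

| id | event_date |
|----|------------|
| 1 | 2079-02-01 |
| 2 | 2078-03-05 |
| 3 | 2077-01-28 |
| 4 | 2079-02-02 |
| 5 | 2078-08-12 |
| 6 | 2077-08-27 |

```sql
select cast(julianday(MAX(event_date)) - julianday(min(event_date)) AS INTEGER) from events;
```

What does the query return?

735

MIN = 2077-01-28, MAX = 2079-02-02.
3 days remain in January 2077 after the 28th (31 − 28).
Full months from February 2077 through January 2079 contribute their day counts.
Then 2 days into February 2079.
Total: 3 + 28 + 31 + 30 + 31 + 30 + 31 + 31 + 30 + 31 + 30 + 31 + 31 + 28 + 31 + 30 + 31 + 30 + 31 + 31 + 30 + 31 + 30 + 31 + 31 + 2 = 735.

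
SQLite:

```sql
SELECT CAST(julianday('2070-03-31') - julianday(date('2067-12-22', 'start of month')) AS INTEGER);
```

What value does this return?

851

`start of month` rewinds 2067-12-22 to 2067-12-01.
30 days remain in December 2067 after the 1st (31 − 1).
Full months from January 2068 through February 2070 contribute their day counts.
Then 31 days into March 2070.
Total: 30 + 31 + 29 + 31 + 30 + 31 + 30 + 31 + 31 + 30 + 31 + 30 + 31 + 31 + 28 + 31 + 30 + 31 + 30 + 31 + 31 + 30 + 31 + 30 + 31 + 31 + 28 + 31 = 851.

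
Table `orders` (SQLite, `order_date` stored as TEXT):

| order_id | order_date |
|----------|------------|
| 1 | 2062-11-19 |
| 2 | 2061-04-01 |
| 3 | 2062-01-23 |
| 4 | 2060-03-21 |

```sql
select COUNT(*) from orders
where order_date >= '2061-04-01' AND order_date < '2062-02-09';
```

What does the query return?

2

Rows in [2061-04-01, 2062-02-09): 2061-04-01, 2062-01-23 → 2 rows.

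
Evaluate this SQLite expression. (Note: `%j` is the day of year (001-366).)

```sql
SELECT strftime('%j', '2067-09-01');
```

Day-of-year for 2067-09-01: days since 2067-01-01 inclusive = 244, zero-padded to 244.

244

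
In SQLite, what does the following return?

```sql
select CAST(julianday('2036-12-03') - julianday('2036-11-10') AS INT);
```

23

20 days remain in November 2036 after the 10th (30 − 10).
Then 3 days into December 2036.
Total: 20 + 3 = 23.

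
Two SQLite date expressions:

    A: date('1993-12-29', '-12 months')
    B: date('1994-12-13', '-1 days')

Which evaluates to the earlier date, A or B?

A = 1992-12-29.
B = 1994-12-12.
A is earlier.

A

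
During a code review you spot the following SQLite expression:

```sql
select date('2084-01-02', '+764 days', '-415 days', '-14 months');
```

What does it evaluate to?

Applying '+764 days' to 2084-01-02: counting 764 days forward gives 2086-02-04.
Applying '-415 days' to 2086-02-04: counting 415 days back gives 2084-12-16.
Adding -14 months to 2084-12-16 gives 2083-10-16.

2083-10-16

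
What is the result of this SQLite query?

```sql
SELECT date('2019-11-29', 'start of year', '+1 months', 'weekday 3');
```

`start of year` rewinds 2019-11-29 to 2019-01-01.
Adding +1 month to 2019-01-01 gives 2019-02-01.
`weekday 3` advances to the next Wednesday; 2019-02-01 is a Friday, so it moves forward to 2019-02-06.

2019-02-06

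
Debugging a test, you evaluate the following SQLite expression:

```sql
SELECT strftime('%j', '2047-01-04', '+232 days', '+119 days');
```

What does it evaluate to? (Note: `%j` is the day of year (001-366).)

First apply '+232 days', '+119 days': 2047-01-04 → 2047-12-21.
Day-of-year for 2047-12-21: days since 2047-01-01 inclusive = 355, zero-padded to 355.

355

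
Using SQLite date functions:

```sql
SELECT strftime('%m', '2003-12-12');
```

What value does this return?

`%m` extracts the 2-digit month (01-12): 12.

12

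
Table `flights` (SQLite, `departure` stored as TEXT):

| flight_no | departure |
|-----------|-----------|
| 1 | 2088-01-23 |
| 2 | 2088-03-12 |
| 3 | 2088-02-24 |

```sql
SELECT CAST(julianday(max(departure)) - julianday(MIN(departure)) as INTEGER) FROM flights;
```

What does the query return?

49

MIN = 2088-01-23, MAX = 2088-03-12.
8 days remain in January 2088 after the 23rd (31 − 23).
February 2088: 29 days (leap year).
Then 12 days into March 2088.
Total: 8 + 29 + 12 = 49.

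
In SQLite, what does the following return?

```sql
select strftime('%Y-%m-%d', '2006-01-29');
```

`%Y-%m-%d` extracts the ISO date: 2006-01-29.

2006-01-29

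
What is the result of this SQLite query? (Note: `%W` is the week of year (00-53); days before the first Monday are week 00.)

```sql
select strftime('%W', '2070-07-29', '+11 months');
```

First apply '+11 months': 2070-07-29 → 2071-06-29.
2071-06-29 is a Monday. SQLite's %W counts Mondays since the year started; the result is 26.

26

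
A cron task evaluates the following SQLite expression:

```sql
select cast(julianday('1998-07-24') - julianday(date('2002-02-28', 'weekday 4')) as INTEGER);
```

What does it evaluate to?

-1315

`weekday 4` advances to the next Thursday; 2002-02-28 is already a Thursday, so it stays at 2002-02-28.
7 days remain in July 1998 after the 24th (31 − 24).
Full months from August 1998 through January 2002 contribute their day counts.
Then 28 days into February 2002.
Total: 7 + 31 + 30 + 31 + 30 + 31 + 31 + 28 + 31 + 30 + 31 + 30 + 31 + 31 + 30 + 31 + 30 + 31 + 31 + 29 + 31 + 30 + 31 + 30 + 31 + 31 + 30 + 31 + 30 + 31 + 31 + 28 + 31 + 30 + 31 + 30 + 31 + 31 + 30 + 31 + 30 + 31 + 31 + 28 = 1315.
The subtraction is earlier − later, so the result is −1315 → -1315.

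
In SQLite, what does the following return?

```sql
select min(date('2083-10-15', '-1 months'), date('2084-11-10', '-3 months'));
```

date('2083-10-15', '-1 months') → 2083-09-15.
date('2084-11-10', '-3 months') → 2084-08-10.
Earlier of the two is 2083-09-15.

2083-09-15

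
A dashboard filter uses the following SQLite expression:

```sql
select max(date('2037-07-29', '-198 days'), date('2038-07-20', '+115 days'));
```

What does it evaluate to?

2038-11-12

date('2037-07-29', '-198 days') → 2037-01-12.
date('2038-07-20', '+115 days') → 2038-11-12.
Later of the two is 2038-11-12.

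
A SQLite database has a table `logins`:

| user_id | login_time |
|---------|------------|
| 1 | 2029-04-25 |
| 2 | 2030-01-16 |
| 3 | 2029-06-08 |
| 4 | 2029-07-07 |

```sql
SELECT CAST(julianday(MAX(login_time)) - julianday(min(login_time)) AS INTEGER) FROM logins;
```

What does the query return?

266

MIN = 2029-04-25, MAX = 2030-01-16.
5 days remain in April 2029 after the 25th (30 − 25).
Full months from May 2029 through December 2029 contribute their day counts.
Then 16 days into January 2030.
Total: 5 + 31 + 30 + 31 + 31 + 30 + 31 + 30 + 31 + 16 = 266.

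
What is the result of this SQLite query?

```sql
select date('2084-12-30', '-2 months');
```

Adding -2 months to 2084-12-30 gives 2084-10-30.

2084-10-30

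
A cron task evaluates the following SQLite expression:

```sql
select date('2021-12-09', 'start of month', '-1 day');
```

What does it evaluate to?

`start of month` rewinds 2021-12-09 to 2021-12-01.
Going back 1 day from 2021-12-01 reaches 2021-11-30 (last day of November, 30 days).

2021-11-30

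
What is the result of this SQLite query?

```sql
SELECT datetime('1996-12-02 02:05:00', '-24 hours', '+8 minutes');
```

1996-12-01 02:13:00

-24 hours from 1996-12-02 02:05:00 is 1996-12-01 02:05:00 (crosses midnight).
+8 minutes from 1996-12-01 02:05:00 is 1996-12-01 02:13:00.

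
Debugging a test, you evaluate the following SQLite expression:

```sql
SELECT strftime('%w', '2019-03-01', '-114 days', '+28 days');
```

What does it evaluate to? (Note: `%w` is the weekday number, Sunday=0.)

First apply '-114 days', '+28 days': 2019-03-01 → 2018-12-05.
2018-12-05 is a Wednesday; with Sunday=0 that is 3.

3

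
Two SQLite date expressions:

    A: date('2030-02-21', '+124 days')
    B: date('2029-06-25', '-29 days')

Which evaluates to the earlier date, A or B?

A = 2030-06-25.
B = 2029-05-27.
B is earlier.

B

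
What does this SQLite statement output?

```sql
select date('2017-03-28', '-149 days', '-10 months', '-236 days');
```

2015-05-08

Applying '-149 days' to 2017-03-28: counting 149 days back gives 2016-10-30.
Adding -10 months to 2016-10-30 gives 2015-12-30.
Applying '-236 days' to 2015-12-30: counting 236 days back gives 2015-05-08.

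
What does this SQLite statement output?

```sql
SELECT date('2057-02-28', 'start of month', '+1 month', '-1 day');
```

`start of month` rewinds 2057-02-28 to 2057-02-01.
Adding +1 month to 2057-02-01 gives 2057-03-01.
Going back 1 day from 2057-03-01 reaches 2057-02-28 (last day of February, 28 days).

2057-02-28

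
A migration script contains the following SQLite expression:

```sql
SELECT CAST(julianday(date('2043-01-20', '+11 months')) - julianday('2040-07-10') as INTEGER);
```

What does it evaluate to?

Adding +11 months to 2043-01-20 gives 2043-12-20.
21 days remain in July 2040 after the 10th (31 − 10).
Full months from August 2040 through November 2043 contribute their day counts.
Then 20 days into December 2043.
Total: 21 + 31 + 30 + 31 + 30 + 31 + 31 + 28 + 31 + 30 + 31 + 30 + 31 + 31 + 30 + 31 + 30 + 31 + 31 + 28 + 31 + 30 + 31 + 30 + 31 + 31 + 30 + 31 + 30 + 31 + 31 + 28 + 31 + 30 + 31 + 30 + 31 + 31 + 30 + 31 + 30 + 20 = 1258.

1258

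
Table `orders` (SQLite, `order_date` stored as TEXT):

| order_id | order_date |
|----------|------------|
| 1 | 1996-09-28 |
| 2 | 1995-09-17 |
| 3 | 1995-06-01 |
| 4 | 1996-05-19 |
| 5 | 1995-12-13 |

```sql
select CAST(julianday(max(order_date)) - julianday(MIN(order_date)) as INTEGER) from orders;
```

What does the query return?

MIN = 1995-06-01, MAX = 1996-09-28.
29 days remain in June 1995 after the 1st (30 − 1).
Full months from July 1995 through August 1996 contribute their day counts.
Then 28 days into September 1996.
Total: 29 + 31 + 31 + 30 + 31 + 30 + 31 + 31 + 29 + 31 + 30 + 31 + 30 + 31 + 31 + 28 = 485.

485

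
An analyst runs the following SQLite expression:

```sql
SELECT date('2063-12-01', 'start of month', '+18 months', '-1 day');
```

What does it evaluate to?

`start of month` rewinds 2063-12-01 to 2063-12-01.
Adding +18 months to 2063-12-01 gives 2065-06-01.
Going back 1 day from 2065-06-01 reaches 2065-05-31 (last day of May, 31 days).

2065-05-31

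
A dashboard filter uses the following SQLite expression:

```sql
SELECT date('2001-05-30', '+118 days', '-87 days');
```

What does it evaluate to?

2001-06-30

Applying '+118 days' to 2001-05-30: counting 118 days forward gives 2001-09-25.
Applying '-87 days' to 2001-09-25: counting 87 days back gives 2001-06-30.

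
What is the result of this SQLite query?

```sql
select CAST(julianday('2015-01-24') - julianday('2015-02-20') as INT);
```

-27

7 days remain in January 2015 after the 24th (31 − 24).
Then 20 days into February 2015.
Total: 7 + 20 = 27.
The subtraction is earlier − later, so the result is −27 → -27.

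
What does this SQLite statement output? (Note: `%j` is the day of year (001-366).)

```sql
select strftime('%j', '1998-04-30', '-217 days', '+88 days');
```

356

First apply '-217 days', '+88 days': 1998-04-30 → 1997-12-22.
Day-of-year for 1997-12-22: days since 1997-01-01 inclusive = 356, zero-padded to 356.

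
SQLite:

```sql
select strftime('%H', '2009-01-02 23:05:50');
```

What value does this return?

23

`%H` extracts the 2-digit hour (00-23): 23.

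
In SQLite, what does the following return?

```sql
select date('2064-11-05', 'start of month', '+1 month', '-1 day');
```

2064-11-30

`start of month` rewinds 2064-11-05 to 2064-11-01.
Adding +1 month to 2064-11-01 gives 2064-12-01.
Going back 1 day from 2064-12-01 reaches 2064-11-30 (last day of November, 30 days).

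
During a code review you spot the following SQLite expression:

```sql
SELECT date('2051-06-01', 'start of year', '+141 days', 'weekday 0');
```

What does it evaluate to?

`start of year` rewinds 2051-06-01 to 2051-01-01.
Applying '+141 days' to 2051-01-01: counting 141 days forward gives 2051-05-22.
`weekday 0` advances to the next Sunday; 2051-05-22 is a Monday, so it moves forward to 2051-05-28.

2051-05-28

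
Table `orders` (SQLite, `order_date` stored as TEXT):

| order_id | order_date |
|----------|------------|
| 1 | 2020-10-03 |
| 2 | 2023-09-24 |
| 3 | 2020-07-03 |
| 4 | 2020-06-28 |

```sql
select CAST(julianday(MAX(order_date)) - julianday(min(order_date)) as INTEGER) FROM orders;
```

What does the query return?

1183

MIN = 2020-06-28, MAX = 2023-09-24.
2 days remain in June 2020 after the 28th (30 − 28).
Full months from July 2020 through August 2023 contribute their day counts.
Then 24 days into September 2023.
Total: 2 + 31 + 31 + 30 + 31 + 30 + 31 + 31 + 28 + 31 + 30 + 31 + 30 + 31 + 31 + 30 + 31 + 30 + 31 + 31 + 28 + 31 + 30 + 31 + 30 + 31 + 31 + 30 + 31 + 30 + 31 + 31 + 28 + 31 + 30 + 31 + 30 + 31 + 31 + 24 = 1183.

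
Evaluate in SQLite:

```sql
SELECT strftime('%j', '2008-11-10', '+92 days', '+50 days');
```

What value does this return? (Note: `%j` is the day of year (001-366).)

091

First apply '+92 days', '+50 days': 2008-11-10 → 2009-04-01.
Day-of-year for 2009-04-01: days since 2009-01-01 inclusive = 91, zero-padded to 091.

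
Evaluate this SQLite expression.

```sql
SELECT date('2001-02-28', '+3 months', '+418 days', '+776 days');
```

2004-09-03

Adding +3 months to 2001-02-28 gives 2001-05-28.
Applying '+418 days' to 2001-05-28: counting 418 days forward gives 2002-07-20.
Applying '+776 days' to 2002-07-20: counting 776 days forward gives 2004-09-03.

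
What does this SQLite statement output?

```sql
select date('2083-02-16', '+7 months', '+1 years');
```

Adding +7 months to 2083-02-16 gives 2083-09-16.
Adding +1 year to 2083-09-16 gives 2084-09-16.

2084-09-16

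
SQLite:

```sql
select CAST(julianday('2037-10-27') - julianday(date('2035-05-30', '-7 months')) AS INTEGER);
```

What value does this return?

1093

Adding -7 months to 2035-05-30 gives 2034-10-30.
1 day remains in October 2034 after the 30th (31 − 30).
Full months from November 2034 through September 2037 contribute their day counts.
Then 27 days into October 2037.
Total: 1 + 30 + 31 + 31 + 28 + 31 + 30 + 31 + 30 + 31 + 31 + 30 + 31 + 30 + 31 + 31 + 29 + 31 + 30 + 31 + 30 + 31 + 31 + 30 + 31 + 30 + 31 + 31 + 28 + 31 + 30 + 31 + 30 + 31 + 31 + 30 + 27 = 1093.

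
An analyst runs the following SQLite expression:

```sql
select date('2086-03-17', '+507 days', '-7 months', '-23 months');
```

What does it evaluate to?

Applying '+507 days' to 2086-03-17: counting 507 days forward gives 2087-08-06.
Adding -7 months to 2087-08-06 gives 2087-01-06.
Adding -23 months to 2087-01-06 gives 2085-02-06.

2085-02-06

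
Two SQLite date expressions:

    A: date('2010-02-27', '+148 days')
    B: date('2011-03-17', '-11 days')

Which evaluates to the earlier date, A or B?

A = 2010-07-25.
B = 2011-03-06.
A is earlier.

A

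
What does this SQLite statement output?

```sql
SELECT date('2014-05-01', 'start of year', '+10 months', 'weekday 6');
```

2014-11-01

`start of year` rewinds 2014-05-01 to 2014-01-01.
Adding +10 months to 2014-01-01 gives 2014-11-01.
`weekday 6` advances to the next Saturday; 2014-11-01 is already a Saturday, so it stays at 2014-11-01.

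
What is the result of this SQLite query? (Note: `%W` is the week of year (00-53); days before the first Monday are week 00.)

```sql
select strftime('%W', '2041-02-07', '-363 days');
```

06

First apply '-363 days': 2041-02-07 → 2040-02-10.
2040-02-10 is a Friday. SQLite's %W counts Mondays since the year started; the result is 06.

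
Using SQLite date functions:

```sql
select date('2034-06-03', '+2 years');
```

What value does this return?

Adding +2 years to 2034-06-03 gives 2036-06-03.

2036-06-03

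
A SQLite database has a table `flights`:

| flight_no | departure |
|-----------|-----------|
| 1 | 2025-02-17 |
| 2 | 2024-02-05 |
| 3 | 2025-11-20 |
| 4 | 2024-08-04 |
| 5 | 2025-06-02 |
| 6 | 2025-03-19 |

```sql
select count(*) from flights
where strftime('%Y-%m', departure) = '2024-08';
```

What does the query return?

Rows with year-month 2024-08: 2024-08-04 → 1.

1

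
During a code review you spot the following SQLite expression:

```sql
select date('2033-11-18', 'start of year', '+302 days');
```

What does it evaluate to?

`start of year` rewinds 2033-11-18 to 2033-01-01.
Applying '+302 days' to 2033-01-01: counting 302 days forward gives 2033-10-30.

2033-10-30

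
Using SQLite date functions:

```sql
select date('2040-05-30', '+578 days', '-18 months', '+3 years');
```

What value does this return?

2043-06-29

Applying '+578 days' to 2040-05-30: counting 578 days forward gives 2041-12-29.
Adding -18 months to 2041-12-29 gives 2040-06-29.
Adding +3 years to 2040-06-29 gives 2043-06-29.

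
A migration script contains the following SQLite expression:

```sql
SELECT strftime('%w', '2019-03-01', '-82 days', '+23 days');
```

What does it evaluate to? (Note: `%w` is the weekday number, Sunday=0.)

2

First apply '-82 days', '+23 days': 2019-03-01 → 2019-01-01.
2019-01-01 is a Tuesday; with Sunday=0 that is 2.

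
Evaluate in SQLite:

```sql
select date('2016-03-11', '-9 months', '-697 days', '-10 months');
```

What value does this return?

2012-09-14

Adding -9 months to 2016-03-11 gives 2015-06-11.
Applying '-697 days' to 2015-06-11: counting 697 days back gives 2013-07-14.
Adding -10 months to 2013-07-14 gives 2012-09-14.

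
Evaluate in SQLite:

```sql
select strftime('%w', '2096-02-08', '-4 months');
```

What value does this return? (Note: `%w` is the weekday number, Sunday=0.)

First apply '-4 months': 2096-02-08 → 2095-10-08.
2095-10-08 is a Saturday; with Sunday=0 that is 6.

6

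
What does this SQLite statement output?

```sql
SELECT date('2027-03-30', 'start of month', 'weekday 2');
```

`start of month` rewinds 2027-03-30 to 2027-03-01.
`weekday 2` advances to the next Tuesday; 2027-03-01 is a Monday, so it moves forward to 2027-03-02.

2027-03-02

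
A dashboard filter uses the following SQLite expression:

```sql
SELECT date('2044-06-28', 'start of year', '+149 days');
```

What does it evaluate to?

`start of year` rewinds 2044-06-28 to 2044-01-01.
Applying '+149 days' to 2044-01-01: counting 149 days forward gives 2044-05-29.

2044-05-29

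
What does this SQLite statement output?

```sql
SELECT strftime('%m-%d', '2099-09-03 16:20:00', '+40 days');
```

First apply '+40 days': 2099-09-03 16:20:00 → 2099-10-13 16:20:00.
`%m-%d` extracts the month-day: 10-13.

10-13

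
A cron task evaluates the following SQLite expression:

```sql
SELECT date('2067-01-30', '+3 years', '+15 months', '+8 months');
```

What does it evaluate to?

2071-12-30

Adding +3 years to 2067-01-30 gives 2070-01-30.
Adding +15 months to 2070-01-30 gives 2071-04-30.
Adding +8 months to 2071-04-30 gives 2071-12-30.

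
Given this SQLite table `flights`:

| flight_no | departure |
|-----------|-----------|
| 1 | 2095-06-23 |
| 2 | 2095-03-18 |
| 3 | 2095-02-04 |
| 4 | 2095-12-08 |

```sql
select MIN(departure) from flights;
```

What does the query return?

MIN over {2095-02-04, 2095-03-18, 2095-06-23, 2095-12-08}.

2095-02-04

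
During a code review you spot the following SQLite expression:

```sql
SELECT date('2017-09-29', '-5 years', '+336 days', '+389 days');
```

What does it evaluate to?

2014-09-24

Adding -5 years to 2017-09-29 gives 2012-09-29.
Applying '+336 days' to 2012-09-29: counting 336 days forward gives 2013-08-31.
Applying '+389 days' to 2013-08-31: counting 389 days forward gives 2014-09-24.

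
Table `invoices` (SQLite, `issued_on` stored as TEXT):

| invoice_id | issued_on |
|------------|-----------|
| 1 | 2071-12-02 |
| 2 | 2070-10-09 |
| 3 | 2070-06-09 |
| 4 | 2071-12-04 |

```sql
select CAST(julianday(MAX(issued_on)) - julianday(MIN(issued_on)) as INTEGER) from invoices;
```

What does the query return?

543

MIN = 2070-06-09, MAX = 2071-12-04.
21 days remain in June 2070 after the 9th (30 − 9).
Full months from July 2070 through November 2071 contribute their day counts.
Then 4 days into December 2071.
Total: 21 + 31 + 31 + 30 + 31 + 30 + 31 + 31 + 28 + 31 + 30 + 31 + 30 + 31 + 31 + 30 + 31 + 30 + 4 = 543.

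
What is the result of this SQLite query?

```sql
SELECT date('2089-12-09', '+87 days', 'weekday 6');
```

Applying '+87 days' to 2089-12-09: counting 87 days forward gives 2090-03-06.
`weekday 6` advances to the next Saturday; 2090-03-06 is a Monday, so it moves forward to 2090-03-11.

2090-03-11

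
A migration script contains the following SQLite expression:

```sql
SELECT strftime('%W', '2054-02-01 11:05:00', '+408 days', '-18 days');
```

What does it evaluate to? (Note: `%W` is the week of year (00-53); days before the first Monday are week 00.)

08

First apply '+408 days', '-18 days': 2054-02-01 11:05:00 → 2055-02-26 11:05:00.
2055-02-26 is a Friday. SQLite's %W counts Mondays since the year started; the result is 08.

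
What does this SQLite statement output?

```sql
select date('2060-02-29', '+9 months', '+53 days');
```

2061-01-21

Adding +9 months to 2060-02-29 gives 2060-11-29.
Applying '+53 days' to 2060-11-29: counting 53 days forward gives 2061-01-21.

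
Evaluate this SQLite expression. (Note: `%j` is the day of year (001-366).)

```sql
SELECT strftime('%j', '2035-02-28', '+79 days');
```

138

First apply '+79 days': 2035-02-28 → 2035-05-18.
Day-of-year for 2035-05-18: days since 2035-01-01 inclusive = 138, zero-padded to 138.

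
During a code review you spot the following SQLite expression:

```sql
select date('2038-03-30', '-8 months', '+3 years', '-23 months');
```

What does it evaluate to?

2038-08-30

Adding -8 months to 2038-03-30 gives 2037-07-30.
Adding +3 years to 2037-07-30 gives 2040-07-30.
Adding -23 months to 2040-07-30 gives 2038-08-30.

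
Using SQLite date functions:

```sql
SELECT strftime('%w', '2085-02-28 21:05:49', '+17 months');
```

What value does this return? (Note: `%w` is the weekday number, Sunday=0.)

First apply '+17 months': 2085-02-28 21:05:49 → 2086-07-28 21:05:49.
2086-07-28 is a Sunday; with Sunday=0 that is 0.

0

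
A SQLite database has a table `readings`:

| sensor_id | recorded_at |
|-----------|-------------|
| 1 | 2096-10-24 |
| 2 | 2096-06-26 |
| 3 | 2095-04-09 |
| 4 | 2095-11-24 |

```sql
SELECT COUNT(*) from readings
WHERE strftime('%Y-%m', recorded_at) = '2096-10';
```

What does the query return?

Rows with year-month 2096-10: 2096-10-24 → 1.

1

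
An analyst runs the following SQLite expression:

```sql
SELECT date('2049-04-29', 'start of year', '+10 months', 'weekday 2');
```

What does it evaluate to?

2049-11-02

`start of year` rewinds 2049-04-29 to 2049-01-01.
Adding +10 months to 2049-01-01 gives 2049-11-01.
`weekday 2` advances to the next Tuesday; 2049-11-01 is a Monday, so it moves forward to 2049-11-02.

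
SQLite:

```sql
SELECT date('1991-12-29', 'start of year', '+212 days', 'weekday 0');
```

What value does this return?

`start of year` rewinds 1991-12-29 to 1991-01-01.
Applying '+212 days' to 1991-01-01: counting 212 days forward gives 1991-08-01.
`weekday 0` advances to the next Sunday; 1991-08-01 is a Thursday, so it moves forward to 1991-08-04.

1991-08-04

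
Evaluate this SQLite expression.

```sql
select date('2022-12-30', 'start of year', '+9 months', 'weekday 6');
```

2022-10-01

`start of year` rewinds 2022-12-30 to 2022-01-01.
Adding +9 months to 2022-01-01 gives 2022-10-01.
`weekday 6` advances to the next Saturday; 2022-10-01 is already a Saturday, so it stays at 2022-10-01.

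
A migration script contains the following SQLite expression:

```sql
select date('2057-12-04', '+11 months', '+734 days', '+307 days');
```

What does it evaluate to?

Adding +11 months to 2057-12-04 gives 2058-11-04.
Applying '+734 days' to 2058-11-04: counting 734 days forward gives 2060-11-07.
Applying '+307 days' to 2060-11-07: counting 307 days forward gives 2061-09-10.

2061-09-10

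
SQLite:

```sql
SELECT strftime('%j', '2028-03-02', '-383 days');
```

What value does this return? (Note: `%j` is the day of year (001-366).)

044

First apply '-383 days': 2028-03-02 → 2027-02-13.
Day-of-year for 2027-02-13: days since 2027-01-01 inclusive = 44, zero-padded to 044.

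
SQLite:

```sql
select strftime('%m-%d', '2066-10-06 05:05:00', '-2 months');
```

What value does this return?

First apply '-2 months': 2066-10-06 05:05:00 → 2066-08-06 05:05:00.
`%m-%d` extracts the month-day: 08-06.

08-06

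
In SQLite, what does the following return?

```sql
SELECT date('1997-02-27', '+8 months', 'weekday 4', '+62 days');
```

1997-12-31

Adding +8 months to 1997-02-27 gives 1997-10-27.
`weekday 4` advances to the next Thursday; 1997-10-27 is a Monday, so it moves forward to 1997-10-30.
Applying '+62 days' to 1997-10-30: counting 62 days forward gives 1997-12-31.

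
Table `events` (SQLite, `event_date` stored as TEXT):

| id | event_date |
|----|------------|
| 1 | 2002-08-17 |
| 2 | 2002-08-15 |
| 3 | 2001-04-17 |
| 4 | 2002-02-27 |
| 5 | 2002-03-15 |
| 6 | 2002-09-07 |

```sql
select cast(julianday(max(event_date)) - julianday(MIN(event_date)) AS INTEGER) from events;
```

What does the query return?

508

MIN = 2001-04-17, MAX = 2002-09-07.
13 days remain in April 2001 after the 17th (30 − 17).
Full months from May 2001 through August 2002 contribute their day counts.
Then 7 days into September 2002.
Total: 13 + 31 + 30 + 31 + 31 + 30 + 31 + 30 + 31 + 31 + 28 + 31 + 30 + 31 + 30 + 31 + 31 + 7 = 508.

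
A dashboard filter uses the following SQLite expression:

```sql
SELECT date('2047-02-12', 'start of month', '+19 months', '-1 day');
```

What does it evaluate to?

`start of month` rewinds 2047-02-12 to 2047-02-01.
Adding +19 months to 2047-02-01 gives 2048-09-01.
Going back 1 day from 2048-09-01 reaches 2048-08-31 (last day of August, 31 days).

2048-08-31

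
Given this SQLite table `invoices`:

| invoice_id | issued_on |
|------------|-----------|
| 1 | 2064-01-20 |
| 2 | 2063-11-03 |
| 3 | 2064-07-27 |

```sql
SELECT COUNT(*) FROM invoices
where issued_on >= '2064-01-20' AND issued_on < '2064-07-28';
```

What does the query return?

Rows in [2064-01-20, 2064-07-28): 2064-01-20, 2064-07-27 → 2 rows.

2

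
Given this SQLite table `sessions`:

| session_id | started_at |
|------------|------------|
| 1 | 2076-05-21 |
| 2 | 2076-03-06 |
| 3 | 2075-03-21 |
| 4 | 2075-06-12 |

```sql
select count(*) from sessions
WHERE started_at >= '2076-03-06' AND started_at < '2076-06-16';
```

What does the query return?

Rows in [2076-03-06, 2076-06-16): 2076-05-21, 2076-03-06 → 2 rows.

2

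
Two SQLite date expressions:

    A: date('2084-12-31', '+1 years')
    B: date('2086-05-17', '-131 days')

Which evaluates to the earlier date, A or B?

A

A = 2085-12-31.
B = 2086-01-06.
A is earlier.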